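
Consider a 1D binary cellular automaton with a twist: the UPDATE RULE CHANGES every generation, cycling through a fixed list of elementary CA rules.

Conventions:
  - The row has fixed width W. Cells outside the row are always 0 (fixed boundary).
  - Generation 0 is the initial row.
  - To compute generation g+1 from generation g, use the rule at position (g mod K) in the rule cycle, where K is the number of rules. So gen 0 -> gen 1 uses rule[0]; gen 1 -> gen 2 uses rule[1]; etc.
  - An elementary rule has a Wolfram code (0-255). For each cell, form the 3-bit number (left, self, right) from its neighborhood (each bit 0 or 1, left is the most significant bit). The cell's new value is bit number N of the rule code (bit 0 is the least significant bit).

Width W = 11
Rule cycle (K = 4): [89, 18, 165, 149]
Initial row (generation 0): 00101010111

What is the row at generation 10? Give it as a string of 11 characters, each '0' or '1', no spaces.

Answer: 00101000000

Derivation:
Gen 0: 00101010111
Gen 1 (rule 89): 10000000101
Gen 2 (rule 18): 01000001000
Gen 3 (rule 165): 01011101011
Gen 4 (rule 149): 01001001000
Gen 5 (rule 89): 00100100111
Gen 6 (rule 18): 01011011000
Gen 7 (rule 165): 01100100011
Gen 8 (rule 149): 00010111000
Gen 9 (rule 89): 11000101111
Gen 10 (rule 18): 00101000000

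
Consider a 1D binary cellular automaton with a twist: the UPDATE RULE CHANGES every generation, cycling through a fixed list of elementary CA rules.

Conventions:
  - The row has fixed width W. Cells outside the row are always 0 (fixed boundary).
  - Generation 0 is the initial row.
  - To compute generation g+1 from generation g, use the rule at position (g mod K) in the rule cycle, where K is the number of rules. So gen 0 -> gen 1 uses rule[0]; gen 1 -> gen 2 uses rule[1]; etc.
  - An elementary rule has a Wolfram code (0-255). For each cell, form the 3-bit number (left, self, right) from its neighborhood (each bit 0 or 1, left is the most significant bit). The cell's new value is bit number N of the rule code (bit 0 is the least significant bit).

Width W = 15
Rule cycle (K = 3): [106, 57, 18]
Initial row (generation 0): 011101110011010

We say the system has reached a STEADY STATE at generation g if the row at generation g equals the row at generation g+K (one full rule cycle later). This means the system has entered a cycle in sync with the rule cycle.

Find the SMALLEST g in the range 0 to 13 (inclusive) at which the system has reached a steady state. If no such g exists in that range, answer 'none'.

Gen 0: 011101110011010
Gen 1 (rule 106): 110111010111100
Gen 2 (rule 57): 101100101100011
Gen 3 (rule 18): 000011000010100
Gen 4 (rule 106): 000111000101000
Gen 5 (rule 57): 110100110010111
Gen 6 (rule 18): 000011001100000
Gen 7 (rule 106): 000111011100000
Gen 8 (rule 57): 110100110011111
Gen 9 (rule 18): 000011001100000
Gen 10 (rule 106): 000111011100000
Gen 11 (rule 57): 110100110011111
Gen 12 (rule 18): 000011001100000
Gen 13 (rule 106): 000111011100000
Gen 14 (rule 57): 110100110011111
Gen 15 (rule 18): 000011001100000
Gen 16 (rule 106): 000111011100000

Answer: 6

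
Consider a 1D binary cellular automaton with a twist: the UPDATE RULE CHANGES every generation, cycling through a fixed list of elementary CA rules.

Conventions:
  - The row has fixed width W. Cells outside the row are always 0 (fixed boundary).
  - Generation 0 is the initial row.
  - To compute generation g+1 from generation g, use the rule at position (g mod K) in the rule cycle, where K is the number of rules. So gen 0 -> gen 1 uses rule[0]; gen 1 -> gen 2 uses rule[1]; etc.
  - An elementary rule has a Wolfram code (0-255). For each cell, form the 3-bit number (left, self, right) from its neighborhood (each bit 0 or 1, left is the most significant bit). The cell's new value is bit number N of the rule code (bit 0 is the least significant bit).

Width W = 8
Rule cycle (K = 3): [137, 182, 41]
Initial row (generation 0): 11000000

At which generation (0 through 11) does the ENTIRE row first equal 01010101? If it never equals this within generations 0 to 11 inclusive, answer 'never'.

Gen 0: 11000000
Gen 1 (rule 137): 10011111
Gen 2 (rule 182): 11101110
Gen 3 (rule 41): 10011000
Gen 4 (rule 137): 00010011
Gen 5 (rule 182): 00111100
Gen 6 (rule 41): 10100001
Gen 7 (rule 137): 00001100
Gen 8 (rule 182): 00010010
Gen 9 (rule 41): 11000000
Gen 10 (rule 137): 10011111
Gen 11 (rule 182): 11101110

Answer: never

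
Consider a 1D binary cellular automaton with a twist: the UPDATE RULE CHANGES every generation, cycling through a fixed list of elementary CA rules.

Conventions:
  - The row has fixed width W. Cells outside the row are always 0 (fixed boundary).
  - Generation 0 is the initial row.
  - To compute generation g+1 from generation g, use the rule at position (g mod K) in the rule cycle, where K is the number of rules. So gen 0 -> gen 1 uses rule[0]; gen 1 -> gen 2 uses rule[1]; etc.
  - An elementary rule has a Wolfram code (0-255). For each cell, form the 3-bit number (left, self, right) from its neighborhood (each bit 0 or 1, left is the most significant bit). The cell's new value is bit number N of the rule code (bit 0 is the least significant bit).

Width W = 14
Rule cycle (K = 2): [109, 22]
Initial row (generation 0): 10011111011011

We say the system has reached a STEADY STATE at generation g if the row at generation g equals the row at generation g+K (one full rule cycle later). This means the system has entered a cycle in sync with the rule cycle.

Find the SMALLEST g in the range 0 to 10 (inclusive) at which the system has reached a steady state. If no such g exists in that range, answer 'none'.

Answer: 6

Derivation:
Gen 0: 10011111011011
Gen 1 (rule 109): 10010001111111
Gen 2 (rule 22): 11111010000000
Gen 3 (rule 109): 10001110111111
Gen 4 (rule 22): 11010000000000
Gen 5 (rule 109): 11110111111111
Gen 6 (rule 22): 00000000000000
Gen 7 (rule 109): 11111111111111
Gen 8 (rule 22): 00000000000000
Gen 9 (rule 109): 11111111111111
Gen 10 (rule 22): 00000000000000
Gen 11 (rule 109): 11111111111111
Gen 12 (rule 22): 00000000000000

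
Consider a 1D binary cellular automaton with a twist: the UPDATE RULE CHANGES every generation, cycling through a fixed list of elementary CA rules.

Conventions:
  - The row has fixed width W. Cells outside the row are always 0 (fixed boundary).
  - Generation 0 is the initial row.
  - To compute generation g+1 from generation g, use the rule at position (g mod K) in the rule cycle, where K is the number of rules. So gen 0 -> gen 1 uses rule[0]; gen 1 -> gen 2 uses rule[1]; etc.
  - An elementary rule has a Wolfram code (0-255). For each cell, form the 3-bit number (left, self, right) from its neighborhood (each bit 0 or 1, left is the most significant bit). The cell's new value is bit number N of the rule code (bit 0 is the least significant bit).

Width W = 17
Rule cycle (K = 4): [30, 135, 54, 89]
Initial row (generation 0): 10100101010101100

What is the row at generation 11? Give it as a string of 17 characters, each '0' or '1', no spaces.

Answer: 00111000110000111

Derivation:
Gen 0: 10100101010101100
Gen 1 (rule 30): 10111101010101010
Gen 2 (rule 135): 10011001010101010
Gen 3 (rule 54): 11100111111111111
Gen 4 (rule 89): 10110100000000001
Gen 5 (rule 30): 10100110000000011
Gen 6 (rule 135): 10101000111111100
Gen 7 (rule 54): 11111101000000010
Gen 8 (rule 89): 10000100111111001
Gen 9 (rule 30): 11001111100000111
Gen 10 (rule 135): 00010111001111010
Gen 11 (rule 54): 00111000110000111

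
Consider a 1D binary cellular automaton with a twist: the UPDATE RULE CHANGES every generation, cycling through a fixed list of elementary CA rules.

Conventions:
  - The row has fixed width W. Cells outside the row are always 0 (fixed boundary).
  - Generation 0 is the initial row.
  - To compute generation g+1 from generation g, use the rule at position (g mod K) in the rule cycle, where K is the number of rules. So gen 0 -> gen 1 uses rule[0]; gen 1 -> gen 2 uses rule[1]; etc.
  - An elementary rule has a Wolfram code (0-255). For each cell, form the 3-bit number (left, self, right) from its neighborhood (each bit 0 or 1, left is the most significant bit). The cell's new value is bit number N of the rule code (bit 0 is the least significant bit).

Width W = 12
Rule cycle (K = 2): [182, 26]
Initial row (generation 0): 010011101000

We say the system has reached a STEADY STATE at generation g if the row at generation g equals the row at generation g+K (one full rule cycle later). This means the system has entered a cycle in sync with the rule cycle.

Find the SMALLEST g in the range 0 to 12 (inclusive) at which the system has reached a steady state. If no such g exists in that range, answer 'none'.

Gen 0: 010011101000
Gen 1 (rule 182): 111101011100
Gen 2 (rule 26): 100000010010
Gen 3 (rule 182): 110000111111
Gen 4 (rule 26): 101001100000
Gen 5 (rule 182): 111110010000
Gen 6 (rule 26): 100001101000
Gen 7 (rule 182): 110010011100
Gen 8 (rule 26): 101101110010
Gen 9 (rule 182): 110010101111
Gen 10 (rule 26): 101100001000
Gen 11 (rule 182): 110010011100
Gen 12 (rule 26): 101101110010
Gen 13 (rule 182): 110010101111
Gen 14 (rule 26): 101100001000

Answer: none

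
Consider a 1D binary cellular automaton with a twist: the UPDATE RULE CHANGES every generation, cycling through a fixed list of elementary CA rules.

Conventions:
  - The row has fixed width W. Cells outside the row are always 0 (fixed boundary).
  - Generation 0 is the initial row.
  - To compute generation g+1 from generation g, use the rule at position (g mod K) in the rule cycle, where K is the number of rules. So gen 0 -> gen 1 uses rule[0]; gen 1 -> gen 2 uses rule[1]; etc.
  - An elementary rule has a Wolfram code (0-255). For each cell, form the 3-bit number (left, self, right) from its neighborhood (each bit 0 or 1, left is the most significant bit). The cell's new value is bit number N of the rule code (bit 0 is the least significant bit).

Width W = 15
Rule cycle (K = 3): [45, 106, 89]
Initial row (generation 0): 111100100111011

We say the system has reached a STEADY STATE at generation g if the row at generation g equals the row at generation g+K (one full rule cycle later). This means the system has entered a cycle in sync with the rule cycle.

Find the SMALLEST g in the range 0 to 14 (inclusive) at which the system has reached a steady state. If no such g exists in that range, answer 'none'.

Gen 0: 111100100111011
Gen 1 (rule 45): 100000100100110
Gen 2 (rule 106): 000001001001110
Gen 3 (rule 89): 111100100101011
Gen 4 (rule 45): 100000100111110
Gen 5 (rule 106): 000001001100010
Gen 6 (rule 89): 111100101111001
Gen 7 (rule 45): 100000111000001
Gen 8 (rule 106): 000001101000010
Gen 9 (rule 89): 111101100111001
Gen 10 (rule 45): 100011000100001
Gen 11 (rule 106): 000111001000010
Gen 12 (rule 89): 110101100111001
Gen 13 (rule 45): 101111000100001
Gen 14 (rule 106): 011001001000010
Gen 15 (rule 89): 011100100111001
Gen 16 (rule 45): 010000100100001
Gen 17 (rule 106): 100001001000010

Answer: none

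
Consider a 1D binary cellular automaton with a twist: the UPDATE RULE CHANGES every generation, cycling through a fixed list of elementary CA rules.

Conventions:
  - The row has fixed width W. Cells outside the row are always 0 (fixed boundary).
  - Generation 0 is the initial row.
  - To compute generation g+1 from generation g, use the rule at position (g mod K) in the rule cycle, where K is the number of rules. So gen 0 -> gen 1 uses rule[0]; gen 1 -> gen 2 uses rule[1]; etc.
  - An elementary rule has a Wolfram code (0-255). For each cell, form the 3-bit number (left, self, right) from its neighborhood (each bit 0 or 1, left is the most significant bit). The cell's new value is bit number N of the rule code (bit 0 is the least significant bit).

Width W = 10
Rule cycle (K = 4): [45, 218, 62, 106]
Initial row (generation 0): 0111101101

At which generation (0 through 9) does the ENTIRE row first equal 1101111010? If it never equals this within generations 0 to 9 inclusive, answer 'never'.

Answer: never

Derivation:
Gen 0: 0111101101
Gen 1 (rule 45): 0100011011
Gen 2 (rule 218): 1010111011
Gen 3 (rule 62): 1111100110
Gen 4 (rule 106): 1000101110
Gen 5 (rule 45): 1010111000
Gen 6 (rule 218): 0000111100
Gen 7 (rule 62): 0001100010
Gen 8 (rule 106): 0011100100
Gen 9 (rule 45): 1010000101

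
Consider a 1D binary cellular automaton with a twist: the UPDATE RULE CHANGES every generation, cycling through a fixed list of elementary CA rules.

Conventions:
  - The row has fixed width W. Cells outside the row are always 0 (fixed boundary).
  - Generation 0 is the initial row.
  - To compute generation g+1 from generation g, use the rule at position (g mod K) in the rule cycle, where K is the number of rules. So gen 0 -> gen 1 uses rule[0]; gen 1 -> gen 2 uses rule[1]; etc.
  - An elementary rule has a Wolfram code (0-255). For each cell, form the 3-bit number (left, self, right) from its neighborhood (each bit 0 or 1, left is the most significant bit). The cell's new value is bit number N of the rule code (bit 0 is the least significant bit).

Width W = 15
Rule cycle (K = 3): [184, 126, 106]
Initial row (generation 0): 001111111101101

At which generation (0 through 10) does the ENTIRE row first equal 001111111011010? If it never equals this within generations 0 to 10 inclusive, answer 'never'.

Gen 0: 001111111101101
Gen 1 (rule 184): 001111111011010
Gen 2 (rule 126): 011000001111111
Gen 3 (rule 106): 111000011000001
Gen 4 (rule 184): 110100010100000
Gen 5 (rule 126): 111110111110000
Gen 6 (rule 106): 100011100010000
Gen 7 (rule 184): 010011010001000
Gen 8 (rule 126): 111111111011100
Gen 9 (rule 106): 100000001110100
Gen 10 (rule 184): 010000001101010

Answer: 1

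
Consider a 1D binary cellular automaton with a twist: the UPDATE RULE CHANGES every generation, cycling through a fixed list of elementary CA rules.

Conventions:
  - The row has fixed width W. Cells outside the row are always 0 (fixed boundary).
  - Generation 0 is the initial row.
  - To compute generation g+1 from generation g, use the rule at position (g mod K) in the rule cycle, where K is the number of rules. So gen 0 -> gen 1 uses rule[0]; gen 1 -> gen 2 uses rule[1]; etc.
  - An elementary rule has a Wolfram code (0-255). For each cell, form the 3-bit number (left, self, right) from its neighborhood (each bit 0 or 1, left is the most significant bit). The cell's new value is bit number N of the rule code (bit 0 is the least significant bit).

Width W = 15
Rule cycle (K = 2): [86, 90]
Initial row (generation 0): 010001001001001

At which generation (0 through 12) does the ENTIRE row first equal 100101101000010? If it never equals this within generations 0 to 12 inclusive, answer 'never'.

Answer: never

Derivation:
Gen 0: 010001001001001
Gen 1 (rule 86): 111011111111111
Gen 2 (rule 90): 101010000000001
Gen 3 (rule 86): 101011000000011
Gen 4 (rule 90): 000011100000111
Gen 5 (rule 86): 000100110001001
Gen 6 (rule 90): 001011111010110
Gen 7 (rule 86): 011000001010011
Gen 8 (rule 90): 111100010001111
Gen 9 (rule 86): 000110111010001
Gen 10 (rule 90): 001110101001010
Gen 11 (rule 86): 010010101111011
Gen 12 (rule 90): 101100001001011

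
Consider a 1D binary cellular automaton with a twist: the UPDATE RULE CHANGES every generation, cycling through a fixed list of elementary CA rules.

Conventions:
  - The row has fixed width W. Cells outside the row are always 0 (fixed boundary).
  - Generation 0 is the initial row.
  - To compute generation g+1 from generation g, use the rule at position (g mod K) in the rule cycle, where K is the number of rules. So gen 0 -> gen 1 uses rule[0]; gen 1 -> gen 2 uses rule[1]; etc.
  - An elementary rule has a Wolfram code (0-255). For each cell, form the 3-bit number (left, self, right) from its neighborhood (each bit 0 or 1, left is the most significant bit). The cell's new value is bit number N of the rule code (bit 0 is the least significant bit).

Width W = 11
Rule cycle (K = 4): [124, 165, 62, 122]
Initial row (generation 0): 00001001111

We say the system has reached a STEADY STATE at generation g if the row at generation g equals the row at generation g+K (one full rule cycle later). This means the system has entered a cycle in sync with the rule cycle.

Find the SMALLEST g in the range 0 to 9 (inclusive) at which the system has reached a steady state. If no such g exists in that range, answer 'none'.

Gen 0: 00001001111
Gen 1 (rule 124): 00001101001
Gen 2 (rule 165): 11100011001
Gen 3 (rule 62): 10010110111
Gen 4 (rule 122): 01101111101
Gen 5 (rule 124): 01111000111
Gen 6 (rule 165): 00110010010
Gen 7 (rule 62): 01101111111
Gen 8 (rule 122): 11111000001
Gen 9 (rule 124): 10001100001
Gen 10 (rule 165): 10100001101
Gen 11 (rule 62): 11110011011
Gen 12 (rule 122): 10011111111
Gen 13 (rule 124): 11010000001

Answer: none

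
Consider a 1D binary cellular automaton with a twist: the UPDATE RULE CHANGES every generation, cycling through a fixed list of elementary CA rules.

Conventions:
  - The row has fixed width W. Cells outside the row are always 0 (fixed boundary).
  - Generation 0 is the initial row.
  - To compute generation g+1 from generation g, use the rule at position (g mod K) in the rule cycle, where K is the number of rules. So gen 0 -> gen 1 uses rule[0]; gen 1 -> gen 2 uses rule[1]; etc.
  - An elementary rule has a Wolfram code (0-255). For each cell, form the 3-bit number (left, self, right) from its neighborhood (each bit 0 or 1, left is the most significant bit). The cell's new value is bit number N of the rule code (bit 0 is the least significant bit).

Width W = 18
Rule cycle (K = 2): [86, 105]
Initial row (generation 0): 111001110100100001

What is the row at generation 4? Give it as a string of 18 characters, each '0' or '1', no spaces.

Gen 0: 111001110100100001
Gen 1 (rule 86): 001110010111110011
Gen 2 (rule 105): 101010001100010011
Gen 3 (rule 86): 101011010110111101
Gen 4 (rule 105): 010111101111100110

Answer: 010111101111100110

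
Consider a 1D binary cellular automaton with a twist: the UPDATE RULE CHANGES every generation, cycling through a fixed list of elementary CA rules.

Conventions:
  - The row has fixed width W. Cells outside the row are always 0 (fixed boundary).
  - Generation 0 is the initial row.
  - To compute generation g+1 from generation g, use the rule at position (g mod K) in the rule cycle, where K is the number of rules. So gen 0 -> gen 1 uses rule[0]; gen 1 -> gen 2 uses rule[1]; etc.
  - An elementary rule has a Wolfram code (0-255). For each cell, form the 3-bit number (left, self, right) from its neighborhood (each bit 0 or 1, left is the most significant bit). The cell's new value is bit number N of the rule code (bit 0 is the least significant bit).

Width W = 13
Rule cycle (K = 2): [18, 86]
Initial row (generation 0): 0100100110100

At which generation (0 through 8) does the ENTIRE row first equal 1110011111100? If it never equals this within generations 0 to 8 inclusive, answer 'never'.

Answer: 8

Derivation:
Gen 0: 0100100110100
Gen 1 (rule 18): 1011011000010
Gen 2 (rule 86): 1001001100111
Gen 3 (rule 18): 0110110011000
Gen 4 (rule 86): 1010011101100
Gen 5 (rule 18): 0001100000010
Gen 6 (rule 86): 0010110000111
Gen 7 (rule 18): 0100001001000
Gen 8 (rule 86): 1110011111100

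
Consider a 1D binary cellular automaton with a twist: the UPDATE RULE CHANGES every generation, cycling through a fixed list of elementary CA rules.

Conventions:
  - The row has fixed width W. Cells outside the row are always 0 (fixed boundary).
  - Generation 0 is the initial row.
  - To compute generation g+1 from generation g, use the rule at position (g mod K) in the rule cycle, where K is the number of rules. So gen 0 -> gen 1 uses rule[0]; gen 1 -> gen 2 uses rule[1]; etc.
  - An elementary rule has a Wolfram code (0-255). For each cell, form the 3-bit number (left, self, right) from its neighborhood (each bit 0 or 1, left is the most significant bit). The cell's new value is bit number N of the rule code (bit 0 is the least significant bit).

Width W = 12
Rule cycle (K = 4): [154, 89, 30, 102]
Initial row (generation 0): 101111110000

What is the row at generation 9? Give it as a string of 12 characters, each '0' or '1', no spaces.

Answer: 010001100000

Derivation:
Gen 0: 101111110000
Gen 1 (rule 154): 001111101000
Gen 2 (rule 89): 101000100111
Gen 3 (rule 30): 101101111100
Gen 4 (rule 102): 110110000100
Gen 5 (rule 154): 100101001010
Gen 6 (rule 89): 010000100001
Gen 7 (rule 30): 111001110011
Gen 8 (rule 102): 001010010101
Gen 9 (rule 154): 010001100000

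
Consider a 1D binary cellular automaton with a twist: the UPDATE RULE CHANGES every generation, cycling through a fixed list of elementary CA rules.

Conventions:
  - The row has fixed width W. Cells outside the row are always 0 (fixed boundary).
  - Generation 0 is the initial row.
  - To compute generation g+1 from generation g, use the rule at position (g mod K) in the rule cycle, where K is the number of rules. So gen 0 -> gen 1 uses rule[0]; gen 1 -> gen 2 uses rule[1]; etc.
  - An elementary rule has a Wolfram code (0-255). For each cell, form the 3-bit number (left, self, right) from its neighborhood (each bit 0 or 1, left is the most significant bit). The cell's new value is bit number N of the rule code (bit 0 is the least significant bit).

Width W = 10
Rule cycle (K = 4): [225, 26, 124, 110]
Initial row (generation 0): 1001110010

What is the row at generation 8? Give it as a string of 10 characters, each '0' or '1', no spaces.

Answer: 1101011001

Derivation:
Gen 0: 1001110010
Gen 1 (rule 225): 0000110000
Gen 2 (rule 26): 0001101000
Gen 3 (rule 124): 0001111100
Gen 4 (rule 110): 0011000100
Gen 5 (rule 225): 1001010001
Gen 6 (rule 26): 0110001010
Gen 7 (rule 124): 0111001111
Gen 8 (rule 110): 1101011001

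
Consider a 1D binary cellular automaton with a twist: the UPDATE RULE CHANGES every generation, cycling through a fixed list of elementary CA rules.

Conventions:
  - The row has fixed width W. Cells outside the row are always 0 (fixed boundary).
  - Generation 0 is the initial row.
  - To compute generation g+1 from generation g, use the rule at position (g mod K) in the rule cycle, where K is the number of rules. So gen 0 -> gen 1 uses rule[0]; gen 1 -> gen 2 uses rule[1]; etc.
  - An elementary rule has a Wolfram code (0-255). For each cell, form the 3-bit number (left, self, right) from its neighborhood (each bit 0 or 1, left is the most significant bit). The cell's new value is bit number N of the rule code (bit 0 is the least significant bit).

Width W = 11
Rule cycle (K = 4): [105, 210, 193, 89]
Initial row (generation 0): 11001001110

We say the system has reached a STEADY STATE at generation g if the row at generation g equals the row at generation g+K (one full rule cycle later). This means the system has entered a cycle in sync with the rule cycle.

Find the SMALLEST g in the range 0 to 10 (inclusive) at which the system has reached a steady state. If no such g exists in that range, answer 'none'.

Gen 0: 11001001110
Gen 1 (rule 105): 11000001010
Gen 2 (rule 210): 01100010001
Gen 3 (rule 193): 00101000100
Gen 4 (rule 89): 10000110011
Gen 5 (rule 105): 00110110011
Gen 6 (rule 210): 01010011101
Gen 7 (rule 193): 00000001100
Gen 8 (rule 89): 11111101111
Gen 9 (rule 105): 10000111001
Gen 10 (rule 210): 01001011110
Gen 11 (rule 193): 00000001110
Gen 12 (rule 89): 11111101011
Gen 13 (rule 105): 10000110111
Gen 14 (rule 210): 01001010011

Answer: none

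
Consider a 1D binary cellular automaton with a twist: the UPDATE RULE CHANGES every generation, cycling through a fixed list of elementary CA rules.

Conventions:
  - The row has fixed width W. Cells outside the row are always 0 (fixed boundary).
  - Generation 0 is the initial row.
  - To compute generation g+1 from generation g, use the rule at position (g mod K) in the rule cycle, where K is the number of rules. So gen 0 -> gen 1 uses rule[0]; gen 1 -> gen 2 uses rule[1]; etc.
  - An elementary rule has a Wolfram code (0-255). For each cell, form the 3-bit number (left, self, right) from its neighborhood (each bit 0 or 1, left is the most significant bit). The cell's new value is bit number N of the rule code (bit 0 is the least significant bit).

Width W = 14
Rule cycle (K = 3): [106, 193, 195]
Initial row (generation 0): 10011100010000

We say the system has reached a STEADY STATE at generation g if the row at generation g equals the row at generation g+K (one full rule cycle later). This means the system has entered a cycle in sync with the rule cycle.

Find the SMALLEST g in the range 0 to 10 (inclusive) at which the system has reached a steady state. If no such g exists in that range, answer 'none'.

Answer: none

Derivation:
Gen 0: 10011100010000
Gen 1 (rule 106): 00110100100000
Gen 2 (rule 193): 10010000001111
Gen 3 (rule 195): 00100111110111
Gen 4 (rule 106): 01001100011101
Gen 5 (rule 193): 00000101001100
Gen 6 (rule 195): 11111000010101
Gen 7 (rule 106): 10001000101010
Gen 8 (rule 193): 00100010000000
Gen 9 (rule 195): 11001100111111
Gen 10 (rule 106): 11011101100001
Gen 11 (rule 193): 01001100101100
Gen 12 (rule 195): 10010101000101
Gen 13 (rule 106): 00101010001010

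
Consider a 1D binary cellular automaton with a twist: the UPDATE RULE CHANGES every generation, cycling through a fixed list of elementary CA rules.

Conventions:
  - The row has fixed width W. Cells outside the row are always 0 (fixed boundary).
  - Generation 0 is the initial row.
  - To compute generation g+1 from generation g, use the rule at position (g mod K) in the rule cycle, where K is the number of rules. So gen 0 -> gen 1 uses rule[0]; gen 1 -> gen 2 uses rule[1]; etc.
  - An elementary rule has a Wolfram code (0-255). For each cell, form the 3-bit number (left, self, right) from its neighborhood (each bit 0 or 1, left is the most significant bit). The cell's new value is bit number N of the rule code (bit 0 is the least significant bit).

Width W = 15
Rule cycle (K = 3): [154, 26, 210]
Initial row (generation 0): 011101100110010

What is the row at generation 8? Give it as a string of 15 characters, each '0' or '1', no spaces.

Gen 0: 011101100110010
Gen 1 (rule 154): 111001011101101
Gen 2 (rule 26): 100110010001000
Gen 3 (rule 210): 011011101010100
Gen 4 (rule 154): 110011000000010
Gen 5 (rule 26): 101110100000101
Gen 6 (rule 210): 000110010001000
Gen 7 (rule 154): 001101101010100
Gen 8 (rule 26): 011001000000010

Answer: 011001000000010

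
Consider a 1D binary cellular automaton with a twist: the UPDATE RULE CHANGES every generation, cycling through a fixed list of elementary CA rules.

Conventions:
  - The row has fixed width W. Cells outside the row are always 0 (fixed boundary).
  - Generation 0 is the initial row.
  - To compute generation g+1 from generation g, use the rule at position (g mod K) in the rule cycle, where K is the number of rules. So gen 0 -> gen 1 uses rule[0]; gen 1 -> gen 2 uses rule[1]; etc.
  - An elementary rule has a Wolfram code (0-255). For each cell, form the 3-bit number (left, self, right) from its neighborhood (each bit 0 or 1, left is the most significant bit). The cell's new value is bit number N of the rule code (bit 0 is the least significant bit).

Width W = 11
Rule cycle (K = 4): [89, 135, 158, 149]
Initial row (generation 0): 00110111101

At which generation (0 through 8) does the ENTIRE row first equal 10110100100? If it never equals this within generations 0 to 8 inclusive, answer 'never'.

Answer: 1

Derivation:
Gen 0: 00110111101
Gen 1 (rule 89): 10110100100
Gen 2 (rule 135): 10000101101
Gen 3 (rule 158): 11001101001
Gen 4 (rule 149): 00100001101
Gen 5 (rule 89): 10011101100
Gen 6 (rule 135): 10101000001
Gen 7 (rule 158): 10101100011
Gen 8 (rule 149): 10100011000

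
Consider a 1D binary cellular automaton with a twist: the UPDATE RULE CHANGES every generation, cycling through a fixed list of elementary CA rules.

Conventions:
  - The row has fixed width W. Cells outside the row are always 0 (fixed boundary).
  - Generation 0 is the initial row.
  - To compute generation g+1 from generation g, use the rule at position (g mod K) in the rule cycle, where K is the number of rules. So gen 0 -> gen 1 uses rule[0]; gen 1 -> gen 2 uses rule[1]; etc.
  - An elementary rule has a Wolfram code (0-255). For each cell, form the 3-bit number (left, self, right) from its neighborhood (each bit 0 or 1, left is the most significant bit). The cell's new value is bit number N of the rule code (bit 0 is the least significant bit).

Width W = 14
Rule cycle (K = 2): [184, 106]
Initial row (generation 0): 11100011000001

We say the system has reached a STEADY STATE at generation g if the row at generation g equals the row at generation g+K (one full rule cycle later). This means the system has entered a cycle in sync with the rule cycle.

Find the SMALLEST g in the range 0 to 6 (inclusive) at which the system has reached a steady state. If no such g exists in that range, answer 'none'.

Gen 0: 11100011000001
Gen 1 (rule 184): 11010010100000
Gen 2 (rule 106): 11100101000000
Gen 3 (rule 184): 11010010100000
Gen 4 (rule 106): 11100101000000
Gen 5 (rule 184): 11010010100000
Gen 6 (rule 106): 11100101000000
Gen 7 (rule 184): 11010010100000
Gen 8 (rule 106): 11100101000000

Answer: 1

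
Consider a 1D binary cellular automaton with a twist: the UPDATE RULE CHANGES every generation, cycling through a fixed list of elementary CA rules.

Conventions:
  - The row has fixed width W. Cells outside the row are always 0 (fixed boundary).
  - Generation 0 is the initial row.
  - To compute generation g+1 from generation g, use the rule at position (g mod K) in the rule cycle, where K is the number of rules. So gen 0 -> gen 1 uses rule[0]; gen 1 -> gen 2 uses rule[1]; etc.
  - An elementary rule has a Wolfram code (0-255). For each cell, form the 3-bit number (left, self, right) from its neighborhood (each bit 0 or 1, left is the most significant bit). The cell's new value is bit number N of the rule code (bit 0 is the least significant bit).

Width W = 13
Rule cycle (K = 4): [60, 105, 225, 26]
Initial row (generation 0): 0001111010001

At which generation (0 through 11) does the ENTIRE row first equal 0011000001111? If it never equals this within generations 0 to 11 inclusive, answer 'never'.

Gen 0: 0001111010001
Gen 1 (rule 60): 0001000111001
Gen 2 (rule 105): 1100010101000
Gen 3 (rule 225): 0101001010011
Gen 4 (rule 26): 1000110001110
Gen 5 (rule 60): 1100101001001
Gen 6 (rule 105): 1100010000000
Gen 7 (rule 225): 0101000111111
Gen 8 (rule 26): 1000101100000
Gen 9 (rule 60): 1100111010000
Gen 10 (rule 105): 1100101100111
Gen 11 (rule 225): 0100010100011

Answer: never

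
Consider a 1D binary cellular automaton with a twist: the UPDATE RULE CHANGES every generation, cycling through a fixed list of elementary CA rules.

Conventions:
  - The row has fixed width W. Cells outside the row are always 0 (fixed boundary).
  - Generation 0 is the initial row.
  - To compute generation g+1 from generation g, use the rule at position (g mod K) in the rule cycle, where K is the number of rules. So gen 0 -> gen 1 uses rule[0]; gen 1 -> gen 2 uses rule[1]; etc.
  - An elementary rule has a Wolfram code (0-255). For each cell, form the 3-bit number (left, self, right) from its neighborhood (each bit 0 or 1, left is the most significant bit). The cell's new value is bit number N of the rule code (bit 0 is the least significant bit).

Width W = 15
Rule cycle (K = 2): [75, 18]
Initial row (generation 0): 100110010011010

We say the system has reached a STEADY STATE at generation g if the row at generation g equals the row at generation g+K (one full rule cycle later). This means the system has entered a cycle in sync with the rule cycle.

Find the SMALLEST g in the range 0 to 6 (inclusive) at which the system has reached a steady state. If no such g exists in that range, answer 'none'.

Gen 0: 100110010011010
Gen 1 (rule 75): 001110100111000
Gen 2 (rule 18): 010000011000100
Gen 3 (rule 75): 100111111011001
Gen 4 (rule 18): 011000000000110
Gen 5 (rule 75): 111011111111110
Gen 6 (rule 18): 000000000000001
Gen 7 (rule 75): 111111111111110
Gen 8 (rule 18): 000000000000001

Answer: 6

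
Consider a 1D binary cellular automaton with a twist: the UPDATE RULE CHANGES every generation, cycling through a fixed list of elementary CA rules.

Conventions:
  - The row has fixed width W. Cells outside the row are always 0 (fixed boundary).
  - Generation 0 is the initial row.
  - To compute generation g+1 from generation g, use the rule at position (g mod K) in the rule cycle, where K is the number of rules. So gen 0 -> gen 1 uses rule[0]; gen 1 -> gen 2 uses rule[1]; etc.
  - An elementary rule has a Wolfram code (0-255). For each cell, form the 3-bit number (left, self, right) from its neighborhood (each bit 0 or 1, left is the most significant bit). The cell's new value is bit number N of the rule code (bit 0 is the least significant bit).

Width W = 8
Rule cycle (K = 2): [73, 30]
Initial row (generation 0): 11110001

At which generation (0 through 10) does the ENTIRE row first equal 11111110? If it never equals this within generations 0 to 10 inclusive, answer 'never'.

Answer: never

Derivation:
Gen 0: 11110001
Gen 1 (rule 73): 10010100
Gen 2 (rule 30): 11110110
Gen 3 (rule 73): 10010110
Gen 4 (rule 30): 11110101
Gen 5 (rule 73): 10010000
Gen 6 (rule 30): 11111000
Gen 7 (rule 73): 10001011
Gen 8 (rule 30): 11011010
Gen 9 (rule 73): 11011000
Gen 10 (rule 30): 10010100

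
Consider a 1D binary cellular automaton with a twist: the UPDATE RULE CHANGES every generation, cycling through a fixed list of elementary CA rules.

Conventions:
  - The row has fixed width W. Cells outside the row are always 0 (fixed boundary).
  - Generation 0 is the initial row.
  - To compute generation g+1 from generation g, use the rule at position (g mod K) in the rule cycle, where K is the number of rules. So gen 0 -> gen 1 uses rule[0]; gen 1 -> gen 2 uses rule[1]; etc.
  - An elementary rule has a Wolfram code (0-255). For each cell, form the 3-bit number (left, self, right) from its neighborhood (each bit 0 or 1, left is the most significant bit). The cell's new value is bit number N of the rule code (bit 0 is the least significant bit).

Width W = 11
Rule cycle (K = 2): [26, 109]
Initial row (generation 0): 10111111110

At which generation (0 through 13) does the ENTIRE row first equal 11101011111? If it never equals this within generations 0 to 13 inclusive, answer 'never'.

Gen 0: 10111111110
Gen 1 (rule 26): 00100000001
Gen 2 (rule 109): 10101111101
Gen 3 (rule 26): 00001000000
Gen 4 (rule 109): 11101011111
Gen 5 (rule 26): 10000010000
Gen 6 (rule 109): 10111010111
Gen 7 (rule 26): 00100000100
Gen 8 (rule 109): 10101110101
Gen 9 (rule 26): 00001000000
Gen 10 (rule 109): 11101011111
Gen 11 (rule 26): 10000010000
Gen 12 (rule 109): 10111010111
Gen 13 (rule 26): 00100000100

Answer: 4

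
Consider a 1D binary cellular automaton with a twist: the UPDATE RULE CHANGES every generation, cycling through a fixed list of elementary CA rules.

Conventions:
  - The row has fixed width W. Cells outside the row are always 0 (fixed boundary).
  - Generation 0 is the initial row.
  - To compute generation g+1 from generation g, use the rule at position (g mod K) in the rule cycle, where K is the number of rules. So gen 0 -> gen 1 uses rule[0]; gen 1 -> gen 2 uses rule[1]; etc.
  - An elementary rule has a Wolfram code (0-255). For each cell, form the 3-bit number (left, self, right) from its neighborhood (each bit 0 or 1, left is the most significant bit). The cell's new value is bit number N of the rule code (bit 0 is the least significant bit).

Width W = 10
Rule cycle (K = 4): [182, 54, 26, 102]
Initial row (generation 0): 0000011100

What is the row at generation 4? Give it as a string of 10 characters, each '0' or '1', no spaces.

Answer: 0101000000

Derivation:
Gen 0: 0000011100
Gen 1 (rule 182): 0000101010
Gen 2 (rule 54): 0001111111
Gen 3 (rule 26): 0011000000
Gen 4 (rule 102): 0101000000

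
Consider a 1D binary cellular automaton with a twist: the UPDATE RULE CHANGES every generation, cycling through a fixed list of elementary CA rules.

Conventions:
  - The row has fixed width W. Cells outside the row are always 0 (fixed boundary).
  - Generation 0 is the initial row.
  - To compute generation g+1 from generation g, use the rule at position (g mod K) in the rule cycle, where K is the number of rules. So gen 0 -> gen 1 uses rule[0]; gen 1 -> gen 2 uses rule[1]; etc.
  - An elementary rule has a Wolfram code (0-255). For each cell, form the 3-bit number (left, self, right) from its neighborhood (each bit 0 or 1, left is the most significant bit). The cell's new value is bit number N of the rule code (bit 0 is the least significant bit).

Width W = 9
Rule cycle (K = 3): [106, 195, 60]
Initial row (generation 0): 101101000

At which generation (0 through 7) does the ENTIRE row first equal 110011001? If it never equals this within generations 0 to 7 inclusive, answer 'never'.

Answer: never

Derivation:
Gen 0: 101101000
Gen 1 (rule 106): 011110000
Gen 2 (rule 195): 101110111
Gen 3 (rule 60): 111001100
Gen 4 (rule 106): 101011100
Gen 5 (rule 195): 000001101
Gen 6 (rule 60): 000001011
Gen 7 (rule 106): 000010111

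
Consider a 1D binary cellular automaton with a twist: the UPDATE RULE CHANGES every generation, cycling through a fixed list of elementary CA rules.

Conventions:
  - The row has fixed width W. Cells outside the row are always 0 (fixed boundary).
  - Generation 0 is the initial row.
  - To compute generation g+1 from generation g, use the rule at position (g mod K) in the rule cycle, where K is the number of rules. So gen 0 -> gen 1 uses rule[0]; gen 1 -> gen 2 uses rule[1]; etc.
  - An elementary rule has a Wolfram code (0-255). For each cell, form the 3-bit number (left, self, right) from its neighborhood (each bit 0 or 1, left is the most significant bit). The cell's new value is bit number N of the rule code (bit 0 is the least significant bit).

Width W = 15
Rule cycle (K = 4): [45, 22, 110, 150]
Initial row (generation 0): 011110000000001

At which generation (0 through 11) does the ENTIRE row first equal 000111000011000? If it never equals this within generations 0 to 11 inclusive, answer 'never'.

Answer: never

Derivation:
Gen 0: 011110000000001
Gen 1 (rule 45): 010000111111101
Gen 2 (rule 22): 111001000000001
Gen 3 (rule 110): 101011000000011
Gen 4 (rule 150): 101000100000100
Gen 5 (rule 45): 111010101110101
Gen 6 (rule 22): 000010100000101
Gen 7 (rule 110): 000111100001111
Gen 8 (rule 150): 001011010010110
Gen 9 (rule 45): 101110110011100
Gen 10 (rule 22): 100000001100010
Gen 11 (rule 110): 100000011100110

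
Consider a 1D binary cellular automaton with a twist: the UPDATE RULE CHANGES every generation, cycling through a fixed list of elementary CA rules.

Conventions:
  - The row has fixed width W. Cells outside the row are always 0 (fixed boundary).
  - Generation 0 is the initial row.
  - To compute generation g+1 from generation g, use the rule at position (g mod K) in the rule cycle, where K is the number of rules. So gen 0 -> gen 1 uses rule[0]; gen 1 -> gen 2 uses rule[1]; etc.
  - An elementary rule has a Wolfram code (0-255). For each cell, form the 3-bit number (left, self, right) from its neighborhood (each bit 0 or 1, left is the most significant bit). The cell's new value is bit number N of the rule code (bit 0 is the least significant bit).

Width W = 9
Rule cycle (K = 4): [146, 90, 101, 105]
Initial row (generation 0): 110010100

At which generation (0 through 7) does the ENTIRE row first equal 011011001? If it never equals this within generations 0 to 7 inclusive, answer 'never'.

Gen 0: 110010100
Gen 1 (rule 146): 001100010
Gen 2 (rule 90): 011110101
Gen 3 (rule 101): 000011111
Gen 4 (rule 105): 111010001
Gen 5 (rule 146): 010001010
Gen 6 (rule 90): 101010001
Gen 7 (rule 101): 111110101

Answer: never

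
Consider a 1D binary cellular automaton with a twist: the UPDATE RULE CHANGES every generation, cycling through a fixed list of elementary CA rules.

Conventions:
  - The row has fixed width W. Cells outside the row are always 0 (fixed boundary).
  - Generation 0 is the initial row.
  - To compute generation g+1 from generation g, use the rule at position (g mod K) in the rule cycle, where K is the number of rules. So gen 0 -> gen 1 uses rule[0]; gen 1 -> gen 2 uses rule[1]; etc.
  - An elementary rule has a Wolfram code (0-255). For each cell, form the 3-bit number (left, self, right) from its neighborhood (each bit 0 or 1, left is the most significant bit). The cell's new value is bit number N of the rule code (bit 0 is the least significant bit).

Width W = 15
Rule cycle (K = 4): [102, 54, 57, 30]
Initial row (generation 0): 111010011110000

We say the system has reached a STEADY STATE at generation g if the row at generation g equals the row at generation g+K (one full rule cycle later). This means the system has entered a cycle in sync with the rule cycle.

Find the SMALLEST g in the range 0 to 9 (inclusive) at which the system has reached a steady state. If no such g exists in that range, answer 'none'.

Answer: none

Derivation:
Gen 0: 111010011110000
Gen 1 (rule 102): 001110100010000
Gen 2 (rule 54): 010001110111000
Gen 3 (rule 57): 001101001100111
Gen 4 (rule 30): 011001111011100
Gen 5 (rule 102): 101010001100100
Gen 6 (rule 54): 111111010011110
Gen 7 (rule 57): 100000101010001
Gen 8 (rule 30): 110001101011011
Gen 9 (rule 102): 010010111101101
Gen 10 (rule 54): 111111000010011
Gen 11 (rule 57): 100000111001010
Gen 12 (rule 30): 110001100111011
Gen 13 (rule 102): 010010101001101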